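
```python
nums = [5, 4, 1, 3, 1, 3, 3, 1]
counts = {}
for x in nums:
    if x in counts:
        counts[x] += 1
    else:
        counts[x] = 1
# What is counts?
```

Initial: counts = {}, nums = [5, 4, 1, 3, 1, 3, 3, 1]
See 5: counts = {5: 1}
See 4: counts = {5: 1, 4: 1}
See 1: counts = {5: 1, 4: 1, 1: 1}
See 3: counts = {5: 1, 4: 1, 1: 1, 3: 1}
See 1: counts = {5: 1, 4: 1, 1: 2, 3: 1}
See 3: counts = {5: 1, 4: 1, 1: 2, 3: 2}
See 3: counts = {5: 1, 4: 1, 1: 2, 3: 3}
See 1: counts = {5: 1, 4: 1, 1: 3, 3: 3}

{5: 1, 4: 1, 1: 3, 3: 3}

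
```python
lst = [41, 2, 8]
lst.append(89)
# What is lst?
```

[41, 2, 8, 89]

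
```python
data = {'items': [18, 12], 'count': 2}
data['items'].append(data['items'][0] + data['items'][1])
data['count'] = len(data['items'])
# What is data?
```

After line 1: data = {'items': [18, 12], 'count': 2}
After line 2 (append 18 + 12 = 30): data = {'items': [18, 12, 30], 'count': 2}
After line 3 (count = len(items) = 3): data = {'items': [18, 12, 30], 'count': 3}

{'items': [18, 12, 30], 'count': 3}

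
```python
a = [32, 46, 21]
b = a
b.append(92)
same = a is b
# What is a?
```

After line 1: a = [32, 46, 21]
After line 2 (b = a is an alias, same object): a = [32, 46, 21], b = [32, 46, 21]
After line 3 (b.append mutates the shared list): a = [32, 46, 21, 92], b = [32, 46, 21, 92]
After line 4 (same = a is b; same object -> True): same = True

[32, 46, 21, 92]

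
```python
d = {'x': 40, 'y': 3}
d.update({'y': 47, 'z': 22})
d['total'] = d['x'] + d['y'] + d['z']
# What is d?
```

After line 1: d = {'x': 40, 'y': 3}
After line 2 (y overwritten, z added): d = {'x': 40, 'y': 47, 'z': 22}
After line 3 (total = 40 + 47 + 22 = 109): d = {'x': 40, 'y': 47, 'z': 22, 'total': 109}

{'x': 40, 'y': 47, 'z': 22, 'total': 109}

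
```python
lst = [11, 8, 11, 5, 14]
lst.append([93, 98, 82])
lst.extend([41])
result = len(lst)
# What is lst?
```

After line 1: lst = [11, 8, 11, 5, 14]
After line 2 (append adds [93, 98, 82] as single element): lst = [11, 8, 11, 5, 14, [93, 98, 82]]
After line 3 (extend unpacks [41], adds 41): lst = [11, 8, 11, 5, 14, [93, 98, 82], 41]
After line 4: result = len(lst) = 7

[11, 8, 11, 5, 14, [93, 98, 82], 41]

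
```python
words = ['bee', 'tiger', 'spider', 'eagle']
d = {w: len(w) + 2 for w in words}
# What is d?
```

{'bee': 5, 'tiger': 7, 'spider': 8, 'eagle': 7}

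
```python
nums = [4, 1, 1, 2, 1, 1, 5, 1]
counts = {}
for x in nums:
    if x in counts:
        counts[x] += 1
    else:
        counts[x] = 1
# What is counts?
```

Initial: counts = {}, nums = [4, 1, 1, 2, 1, 1, 5, 1]
See 4: counts = {4: 1}
See 1: counts = {4: 1, 1: 1}
See 1: counts = {4: 1, 1: 2}
See 2: counts = {4: 1, 1: 2, 2: 1}
See 1: counts = {4: 1, 1: 3, 2: 1}
See 1: counts = {4: 1, 1: 4, 2: 1}
See 5: counts = {4: 1, 1: 4, 2: 1, 5: 1}
See 1: counts = {4: 1, 1: 5, 2: 1, 5: 1}

{4: 1, 1: 5, 2: 1, 5: 1}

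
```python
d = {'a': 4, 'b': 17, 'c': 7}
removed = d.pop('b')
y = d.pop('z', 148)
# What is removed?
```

After line 1: d = {'a': 4, 'b': 17, 'c': 7}
After line 2 (pop 'b' returns 17): d = {'a': 4, 'c': 7}, removed = 17
After line 3 (pop 'z' missing, returns default 148): d = {'a': 4, 'c': 7}, y = 148

17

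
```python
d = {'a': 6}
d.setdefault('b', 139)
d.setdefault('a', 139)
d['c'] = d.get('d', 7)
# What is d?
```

After line 1: d = {'a': 6}
After line 2 (setdefault adds 'b'=139): d = {'a': 6, 'b': 139}
After line 3 (setdefault 'a' no-op, already exists): d = {'a': 6, 'b': 139}
After line 4 (get('d', 7) returns default since 'd' not in d): d = {'a': 6, 'b': 139, 'c': 7}

{'a': 6, 'b': 139, 'c': 7}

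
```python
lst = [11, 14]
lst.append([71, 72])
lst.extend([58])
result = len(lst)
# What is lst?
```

After line 1: lst = [11, 14]
After line 2 (append adds [71, 72] as single element): lst = [11, 14, [71, 72]]
After line 3 (extend unpacks [58], adds 58): lst = [11, 14, [71, 72], 58]
After line 4: result = len(lst) = 4

[11, 14, [71, 72], 58]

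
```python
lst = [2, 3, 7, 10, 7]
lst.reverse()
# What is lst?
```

[7, 10, 7, 3, 2]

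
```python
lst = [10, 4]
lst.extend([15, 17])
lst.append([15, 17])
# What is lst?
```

After line 1: lst = [10, 4]
After line 2 (extend unpacks [15, 17]): lst = [10, 4, 15, 17]
After line 3 (append adds [15, 17] as single element): lst = [10, 4, 15, 17, [15, 17]]

[10, 4, 15, 17, [15, 17]]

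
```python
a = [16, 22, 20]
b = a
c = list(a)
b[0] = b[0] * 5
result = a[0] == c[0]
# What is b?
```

After line 1: a = [16, 22, 20]
After line 2 (b = a, alias): a = [16, 22, 20], b = [16, 22, 20]
After line 3 (c = list(a) is a copy, new object): c = [16, 22, 20]
After line 4 (b[0] = 16 * 5 = 80; mutates shared a/b): a = b = [80, 22, 20], c = [16, 22, 20]
After line 5 (a[0] = 80, c[0] = 16; result = False)

[80, 22, 20]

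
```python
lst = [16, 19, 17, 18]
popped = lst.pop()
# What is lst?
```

[16, 19, 17]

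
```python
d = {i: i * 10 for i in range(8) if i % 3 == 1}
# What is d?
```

{1: 10, 4: 40, 7: 70}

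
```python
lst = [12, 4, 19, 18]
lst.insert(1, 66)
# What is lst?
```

[12, 66, 4, 19, 18]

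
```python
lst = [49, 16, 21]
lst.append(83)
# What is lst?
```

[49, 16, 21, 83]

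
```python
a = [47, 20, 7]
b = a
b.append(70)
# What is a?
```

After line 1: a = [47, 20, 7]
After line 2 (b = a is an alias, same object): a = [47, 20, 7], b = [47, 20, 7]
After line 3 (b.append mutates the shared list): a = [47, 20, 7, 70], b = [47, 20, 7, 70]

[47, 20, 7, 70]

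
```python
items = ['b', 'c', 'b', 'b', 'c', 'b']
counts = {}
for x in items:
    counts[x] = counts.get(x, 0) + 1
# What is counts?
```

Initial: counts = {}, items = ['b', 'c', 'b', 'b', 'c', 'b']
See 'b': counts = {'b': 1}
See 'c': counts = {'b': 1, 'c': 1}
See 'b': counts = {'b': 2, 'c': 1}
See 'b': counts = {'b': 3, 'c': 1}
See 'c': counts = {'b': 3, 'c': 2}
See 'b': counts = {'b': 4, 'c': 2}

{'b': 4, 'c': 2}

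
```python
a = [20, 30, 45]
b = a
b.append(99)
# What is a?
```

After line 1: a = [20, 30, 45]
After line 2 (b = a is an alias, same object): a = [20, 30, 45], b = [20, 30, 45]
After line 3 (b.append mutates the shared list): a = [20, 30, 45, 99], b = [20, 30, 45, 99]

[20, 30, 45, 99]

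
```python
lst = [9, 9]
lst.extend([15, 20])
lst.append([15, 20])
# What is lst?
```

After line 1: lst = [9, 9]
After line 2 (extend unpacks [15, 20]): lst = [9, 9, 15, 20]
After line 3 (append adds [15, 20] as single element): lst = [9, 9, 15, 20, [15, 20]]

[9, 9, 15, 20, [15, 20]]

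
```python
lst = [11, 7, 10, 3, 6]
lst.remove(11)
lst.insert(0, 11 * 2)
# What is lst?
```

After line 1: lst = [11, 7, 10, 3, 6]
After line 2 (remove first 11): lst = [7, 10, 3, 6]
After line 3 (insert 22 at index 0): lst = [22, 7, 10, 3, 6]

[22, 7, 10, 3, 6]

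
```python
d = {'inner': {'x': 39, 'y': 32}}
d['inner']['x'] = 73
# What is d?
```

After line 1: d = {'inner': {'x': 39, 'y': 32}}
After line 2 (inner x overwritten): d = {'inner': {'x': 73, 'y': 32}}

{'inner': {'x': 73, 'y': 32}}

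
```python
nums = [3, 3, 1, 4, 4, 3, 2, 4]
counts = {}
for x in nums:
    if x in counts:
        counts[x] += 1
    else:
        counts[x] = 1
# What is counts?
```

Initial: counts = {}, nums = [3, 3, 1, 4, 4, 3, 2, 4]
See 3: counts = {3: 1}
See 3: counts = {3: 2}
See 1: counts = {3: 2, 1: 1}
See 4: counts = {3: 2, 1: 1, 4: 1}
See 4: counts = {3: 2, 1: 1, 4: 2}
See 3: counts = {3: 3, 1: 1, 4: 2}
See 2: counts = {3: 3, 1: 1, 4: 2, 2: 1}
See 4: counts = {3: 3, 1: 1, 4: 3, 2: 1}

{3: 3, 1: 1, 4: 3, 2: 1}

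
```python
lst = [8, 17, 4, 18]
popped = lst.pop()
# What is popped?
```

18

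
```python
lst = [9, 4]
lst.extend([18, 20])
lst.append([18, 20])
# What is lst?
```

After line 1: lst = [9, 4]
After line 2 (extend unpacks [18, 20]): lst = [9, 4, 18, 20]
After line 3 (append adds [18, 20] as single element): lst = [9, 4, 18, 20, [18, 20]]

[9, 4, 18, 20, [18, 20]]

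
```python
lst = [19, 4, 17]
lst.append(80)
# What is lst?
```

[19, 4, 17, 80]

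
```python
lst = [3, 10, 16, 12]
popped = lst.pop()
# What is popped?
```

12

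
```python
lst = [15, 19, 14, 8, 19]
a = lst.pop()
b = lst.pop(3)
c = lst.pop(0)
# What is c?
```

After line 1: lst = [15, 19, 14, 8, 19]
After line 2 (pop() -> a = 19): lst = [15, 19, 14, 8]
After line 3 (pop(3) -> b = 8): lst = [15, 19, 14]
After line 4 (pop(0) -> c = 15): lst = [19, 14]

15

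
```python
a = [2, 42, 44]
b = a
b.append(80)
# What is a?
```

After line 1: a = [2, 42, 44]
After line 2 (b = a is an alias, same object): a = [2, 42, 44], b = [2, 42, 44]
After line 3 (b.append mutates the shared list): a = [2, 42, 44, 80], b = [2, 42, 44, 80]

[2, 42, 44, 80]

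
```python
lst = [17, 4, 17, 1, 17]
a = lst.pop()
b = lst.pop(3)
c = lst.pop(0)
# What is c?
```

After line 1: lst = [17, 4, 17, 1, 17]
After line 2 (pop() -> a = 17): lst = [17, 4, 17, 1]
After line 3 (pop(3) -> b = 1): lst = [17, 4, 17]
After line 4 (pop(0) -> c = 17): lst = [4, 17]

17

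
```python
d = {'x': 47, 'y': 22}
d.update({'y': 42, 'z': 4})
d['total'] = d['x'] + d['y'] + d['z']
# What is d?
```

After line 1: d = {'x': 47, 'y': 22}
After line 2 (y overwritten, z added): d = {'x': 47, 'y': 42, 'z': 4}
After line 3 (total = 47 + 42 + 4 = 93): d = {'x': 47, 'y': 42, 'z': 4, 'total': 93}

{'x': 47, 'y': 42, 'z': 4, 'total': 93}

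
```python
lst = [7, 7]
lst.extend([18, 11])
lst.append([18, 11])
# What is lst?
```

After line 1: lst = [7, 7]
After line 2 (extend unpacks [18, 11]): lst = [7, 7, 18, 11]
After line 3 (append adds [18, 11] as single element): lst = [7, 7, 18, 11, [18, 11]]

[7, 7, 18, 11, [18, 11]]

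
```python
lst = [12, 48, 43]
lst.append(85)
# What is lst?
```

[12, 48, 43, 85]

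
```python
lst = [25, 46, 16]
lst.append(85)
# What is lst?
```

[25, 46, 16, 85]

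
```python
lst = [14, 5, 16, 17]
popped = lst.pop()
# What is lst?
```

[14, 5, 16]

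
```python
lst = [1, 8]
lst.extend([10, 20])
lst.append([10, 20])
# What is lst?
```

After line 1: lst = [1, 8]
After line 2 (extend unpacks [10, 20]): lst = [1, 8, 10, 20]
After line 3 (append adds [10, 20] as single element): lst = [1, 8, 10, 20, [10, 20]]

[1, 8, 10, 20, [10, 20]]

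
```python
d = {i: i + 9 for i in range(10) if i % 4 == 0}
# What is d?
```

{0: 9, 4: 13, 8: 17}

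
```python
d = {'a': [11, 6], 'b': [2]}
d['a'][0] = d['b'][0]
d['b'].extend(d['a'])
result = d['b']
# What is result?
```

After line 1: d = {'a': [11, 6], 'b': [2]}
After line 2 (a[0] = b[0] = 2): d = {'a': [2, 6], 'b': [2]}
After line 3 (b.extend(a) appends [2, 6]): d = {'a': [2, 6], 'b': [2, 2, 6]}
After line 4: result = d['b'] = [2, 2, 6]

[2, 2, 6]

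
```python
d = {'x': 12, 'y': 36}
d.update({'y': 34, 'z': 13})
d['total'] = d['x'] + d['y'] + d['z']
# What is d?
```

After line 1: d = {'x': 12, 'y': 36}
After line 2 (y overwritten, z added): d = {'x': 12, 'y': 34, 'z': 13}
After line 3 (total = 12 + 34 + 13 = 59): d = {'x': 12, 'y': 34, 'z': 13, 'total': 59}

{'x': 12, 'y': 34, 'z': 13, 'total': 59}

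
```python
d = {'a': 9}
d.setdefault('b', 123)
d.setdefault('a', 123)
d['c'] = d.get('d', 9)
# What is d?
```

After line 1: d = {'a': 9}
After line 2 (setdefault adds 'b'=123): d = {'a': 9, 'b': 123}
After line 3 (setdefault 'a' no-op, already exists): d = {'a': 9, 'b': 123}
After line 4 (get('d', 9) returns default since 'd' not in d): d = {'a': 9, 'b': 123, 'c': 9}

{'a': 9, 'b': 123, 'c': 9}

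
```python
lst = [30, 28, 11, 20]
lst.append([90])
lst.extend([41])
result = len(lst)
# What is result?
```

After line 1: lst = [30, 28, 11, 20]
After line 2 (append adds [90] as single element): lst = [30, 28, 11, 20, [90]]
After line 3 (extend unpacks [41], adds 41): lst = [30, 28, 11, 20, [90], 41]
After line 4: result = len(lst) = 6

6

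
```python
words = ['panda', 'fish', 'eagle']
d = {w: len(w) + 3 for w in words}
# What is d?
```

{'panda': 8, 'fish': 7, 'eagle': 8}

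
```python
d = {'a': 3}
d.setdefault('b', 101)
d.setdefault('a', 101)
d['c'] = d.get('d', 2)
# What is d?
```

After line 1: d = {'a': 3}
After line 2 (setdefault adds 'b'=101): d = {'a': 3, 'b': 101}
After line 3 (setdefault 'a' no-op, already exists): d = {'a': 3, 'b': 101}
After line 4 (get('d', 2) returns default since 'd' not in d): d = {'a': 3, 'b': 101, 'c': 2}

{'a': 3, 'b': 101, 'c': 2}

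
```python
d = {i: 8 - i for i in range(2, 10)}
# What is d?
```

{2: 6, 3: 5, 4: 4, 5: 3, 6: 2, 7: 1, 8: 0, 9: -1}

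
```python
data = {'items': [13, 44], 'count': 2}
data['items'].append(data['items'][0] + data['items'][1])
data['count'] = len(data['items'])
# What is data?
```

After line 1: data = {'items': [13, 44], 'count': 2}
After line 2 (append 13 + 44 = 57): data = {'items': [13, 44, 57], 'count': 2}
After line 3 (count = len(items) = 3): data = {'items': [13, 44, 57], 'count': 3}

{'items': [13, 44, 57], 'count': 3}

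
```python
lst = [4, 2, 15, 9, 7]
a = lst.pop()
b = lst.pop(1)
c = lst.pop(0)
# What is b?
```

After line 1: lst = [4, 2, 15, 9, 7]
After line 2 (pop() -> a = 7): lst = [4, 2, 15, 9]
After line 3 (pop(1) -> b = 2): lst = [4, 15, 9]
After line 4 (pop(0) -> c = 4): lst = [15, 9]

2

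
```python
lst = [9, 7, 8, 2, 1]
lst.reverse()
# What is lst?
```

[1, 2, 8, 7, 9]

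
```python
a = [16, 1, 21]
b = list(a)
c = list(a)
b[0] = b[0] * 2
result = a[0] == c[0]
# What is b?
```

After line 1: a = [16, 1, 21]
After line 2 (b = list(a), copy): a = [16, 1, 21], b = [16, 1, 21]
After line 3 (c = list(a) is a copy, new object): c = [16, 1, 21]
After line 4 (b[0] = 16 * 2 = 32; only b mutates (copy)): a = [16, 1, 21], b = [32, 1, 21], c = [16, 1, 21]
After line 5 (a[0] = 16, c[0] = 16; result = True)

[32, 1, 21]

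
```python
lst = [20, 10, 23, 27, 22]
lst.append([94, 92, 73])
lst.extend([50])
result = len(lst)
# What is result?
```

After line 1: lst = [20, 10, 23, 27, 22]
After line 2 (append adds [94, 92, 73] as single element): lst = [20, 10, 23, 27, 22, [94, 92, 73]]
After line 3 (extend unpacks [50], adds 50): lst = [20, 10, 23, 27, 22, [94, 92, 73], 50]
After line 4: result = len(lst) = 7

7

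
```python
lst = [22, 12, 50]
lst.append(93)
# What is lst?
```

[22, 12, 50, 93]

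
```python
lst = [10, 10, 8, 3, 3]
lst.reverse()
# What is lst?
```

[3, 3, 8, 10, 10]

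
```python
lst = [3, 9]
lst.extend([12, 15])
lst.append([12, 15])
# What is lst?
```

After line 1: lst = [3, 9]
After line 2 (extend unpacks [12, 15]): lst = [3, 9, 12, 15]
After line 3 (append adds [12, 15] as single element): lst = [3, 9, 12, 15, [12, 15]]

[3, 9, 12, 15, [12, 15]]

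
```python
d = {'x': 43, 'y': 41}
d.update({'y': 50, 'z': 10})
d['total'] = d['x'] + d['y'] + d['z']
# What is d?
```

After line 1: d = {'x': 43, 'y': 41}
After line 2 (y overwritten, z added): d = {'x': 43, 'y': 50, 'z': 10}
After line 3 (total = 43 + 50 + 10 = 103): d = {'x': 43, 'y': 50, 'z': 10, 'total': 103}

{'x': 43, 'y': 50, 'z': 10, 'total': 103}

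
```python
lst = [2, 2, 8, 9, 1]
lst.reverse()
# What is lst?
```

[1, 9, 8, 2, 2]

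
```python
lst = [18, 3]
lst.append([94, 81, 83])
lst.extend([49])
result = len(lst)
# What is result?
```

After line 1: lst = [18, 3]
After line 2 (append adds [94, 81, 83] as single element): lst = [18, 3, [94, 81, 83]]
After line 3 (extend unpacks [49], adds 49): lst = [18, 3, [94, 81, 83], 49]
After line 4: result = len(lst) = 4

4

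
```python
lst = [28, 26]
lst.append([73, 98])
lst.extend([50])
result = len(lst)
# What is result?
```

After line 1: lst = [28, 26]
After line 2 (append adds [73, 98] as single element): lst = [28, 26, [73, 98]]
After line 3 (extend unpacks [50], adds 50): lst = [28, 26, [73, 98], 50]
After line 4: result = len(lst) = 4

4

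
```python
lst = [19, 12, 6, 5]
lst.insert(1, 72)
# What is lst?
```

[19, 72, 12, 6, 5]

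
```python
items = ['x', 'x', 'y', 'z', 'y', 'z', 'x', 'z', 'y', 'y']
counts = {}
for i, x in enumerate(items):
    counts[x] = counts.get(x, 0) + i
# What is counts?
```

Initial: counts = {}, items = ['x', 'x', 'y', 'z', 'y', 'z', 'x', 'z', 'y', 'y']
i=0, x='x': counts = {'x': 0}
i=1, x='x': counts = {'x': 1}
i=2, x='y': counts = {'x': 1, 'y': 2}
i=3, x='z': counts = {'x': 1, 'y': 2, 'z': 3}
i=4, x='y': counts = {'x': 1, 'y': 6, 'z': 3}
i=5, x='z': counts = {'x': 1, 'y': 6, 'z': 8}
i=6, x='x': counts = {'x': 7, 'y': 6, 'z': 8}
i=7, x='z': counts = {'x': 7, 'y': 6, 'z': 15}
i=8, x='y': counts = {'x': 7, 'y': 14, 'z': 15}
i=9, x='y': counts = {'x': 7, 'y': 23, 'z': 15}

{'x': 7, 'y': 23, 'z': 15}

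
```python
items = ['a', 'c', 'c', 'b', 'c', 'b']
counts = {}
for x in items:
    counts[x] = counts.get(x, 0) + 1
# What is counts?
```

Initial: counts = {}, items = ['a', 'c', 'c', 'b', 'c', 'b']
See 'a': counts = {'a': 1}
See 'c': counts = {'a': 1, 'c': 1}
See 'c': counts = {'a': 1, 'c': 2}
See 'b': counts = {'a': 1, 'c': 2, 'b': 1}
See 'c': counts = {'a': 1, 'c': 3, 'b': 1}
See 'b': counts = {'a': 1, 'c': 3, 'b': 2}

{'a': 1, 'c': 3, 'b': 2}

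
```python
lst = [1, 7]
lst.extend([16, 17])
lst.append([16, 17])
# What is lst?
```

After line 1: lst = [1, 7]
After line 2 (extend unpacks [16, 17]): lst = [1, 7, 16, 17]
After line 3 (append adds [16, 17] as single element): lst = [1, 7, 16, 17, [16, 17]]

[1, 7, 16, 17, [16, 17]]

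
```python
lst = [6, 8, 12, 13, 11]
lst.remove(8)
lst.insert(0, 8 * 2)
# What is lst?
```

After line 1: lst = [6, 8, 12, 13, 11]
After line 2 (remove first 8): lst = [6, 12, 13, 11]
After line 3 (insert 16 at index 0): lst = [16, 6, 12, 13, 11]

[16, 6, 12, 13, 11]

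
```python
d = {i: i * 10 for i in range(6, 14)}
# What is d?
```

{6: 60, 7: 70, 8: 80, 9: 90, 10: 100, 11: 110, 12: 120, 13: 130}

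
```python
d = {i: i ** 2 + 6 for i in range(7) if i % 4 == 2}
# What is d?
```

{2: 10, 6: 42}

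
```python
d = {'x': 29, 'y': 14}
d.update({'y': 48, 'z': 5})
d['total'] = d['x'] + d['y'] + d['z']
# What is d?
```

After line 1: d = {'x': 29, 'y': 14}
After line 2 (y overwritten, z added): d = {'x': 29, 'y': 48, 'z': 5}
After line 3 (total = 29 + 48 + 5 = 82): d = {'x': 29, 'y': 48, 'z': 5, 'total': 82}

{'x': 29, 'y': 48, 'z': 5, 'total': 82}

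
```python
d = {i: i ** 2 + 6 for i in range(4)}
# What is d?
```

{0: 6, 1: 7, 2: 10, 3: 15}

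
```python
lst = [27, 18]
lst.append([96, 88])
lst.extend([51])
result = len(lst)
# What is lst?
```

After line 1: lst = [27, 18]
After line 2 (append adds [96, 88] as single element): lst = [27, 18, [96, 88]]
After line 3 (extend unpacks [51], adds 51): lst = [27, 18, [96, 88], 51]
After line 4: result = len(lst) = 4

[27, 18, [96, 88], 51]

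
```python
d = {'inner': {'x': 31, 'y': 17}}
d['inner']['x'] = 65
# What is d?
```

After line 1: d = {'inner': {'x': 31, 'y': 17}}
After line 2 (inner x overwritten): d = {'inner': {'x': 65, 'y': 17}}

{'inner': {'x': 65, 'y': 17}}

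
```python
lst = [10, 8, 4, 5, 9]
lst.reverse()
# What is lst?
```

[9, 5, 4, 8, 10]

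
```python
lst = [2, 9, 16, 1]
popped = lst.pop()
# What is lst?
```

[2, 9, 16]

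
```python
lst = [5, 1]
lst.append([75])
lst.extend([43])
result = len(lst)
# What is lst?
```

After line 1: lst = [5, 1]
After line 2 (append adds [75] as single element): lst = [5, 1, [75]]
After line 3 (extend unpacks [43], adds 43): lst = [5, 1, [75], 43]
After line 4: result = len(lst) = 4

[5, 1, [75], 43]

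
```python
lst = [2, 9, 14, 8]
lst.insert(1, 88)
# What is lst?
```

[2, 88, 9, 14, 8]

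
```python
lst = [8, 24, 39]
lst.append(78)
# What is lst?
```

[8, 24, 39, 78]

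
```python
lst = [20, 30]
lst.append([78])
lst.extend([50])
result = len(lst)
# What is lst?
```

After line 1: lst = [20, 30]
After line 2 (append adds [78] as single element): lst = [20, 30, [78]]
After line 3 (extend unpacks [50], adds 50): lst = [20, 30, [78], 50]
After line 4: result = len(lst) = 4

[20, 30, [78], 50]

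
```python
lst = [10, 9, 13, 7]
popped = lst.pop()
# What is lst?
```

[10, 9, 13]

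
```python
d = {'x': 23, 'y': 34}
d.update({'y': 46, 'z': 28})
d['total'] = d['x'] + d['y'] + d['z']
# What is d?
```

After line 1: d = {'x': 23, 'y': 34}
After line 2 (y overwritten, z added): d = {'x': 23, 'y': 46, 'z': 28}
After line 3 (total = 23 + 46 + 28 = 97): d = {'x': 23, 'y': 46, 'z': 28, 'total': 97}

{'x': 23, 'y': 46, 'z': 28, 'total': 97}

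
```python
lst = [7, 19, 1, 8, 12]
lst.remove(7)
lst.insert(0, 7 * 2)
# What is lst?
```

After line 1: lst = [7, 19, 1, 8, 12]
After line 2 (remove first 7): lst = [19, 1, 8, 12]
After line 3 (insert 14 at index 0): lst = [14, 19, 1, 8, 12]

[14, 19, 1, 8, 12]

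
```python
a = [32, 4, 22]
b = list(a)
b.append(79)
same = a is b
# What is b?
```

After line 1: a = [32, 4, 22]
After line 2 (b = list(a) is a shallow copy, new object): a = [32, 4, 22], b = [32, 4, 22]
After line 3 (append only mutates b): a = [32, 4, 22], b = [32, 4, 22, 79]
After line 4 (same = a is b; different objects -> False): same = False

[32, 4, 22, 79]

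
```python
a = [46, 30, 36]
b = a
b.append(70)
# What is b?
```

After line 1: a = [46, 30, 36]
After line 2 (b = a is an alias, same object): a = [46, 30, 36], b = [46, 30, 36]
After line 3 (b.append mutates the shared list): a = [46, 30, 36, 70], b = [46, 30, 36, 70]

[46, 30, 36, 70]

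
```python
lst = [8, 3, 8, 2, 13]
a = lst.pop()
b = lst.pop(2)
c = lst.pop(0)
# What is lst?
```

After line 1: lst = [8, 3, 8, 2, 13]
After line 2 (pop() -> a = 13): lst = [8, 3, 8, 2]
After line 3 (pop(2) -> b = 8): lst = [8, 3, 2]
After line 4 (pop(0) -> c = 8): lst = [3, 2]

[3, 2]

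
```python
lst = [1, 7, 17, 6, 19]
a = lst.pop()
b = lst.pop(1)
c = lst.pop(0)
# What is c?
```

After line 1: lst = [1, 7, 17, 6, 19]
After line 2 (pop() -> a = 19): lst = [1, 7, 17, 6]
After line 3 (pop(1) -> b = 7): lst = [1, 17, 6]
After line 4 (pop(0) -> c = 1): lst = [17, 6]

1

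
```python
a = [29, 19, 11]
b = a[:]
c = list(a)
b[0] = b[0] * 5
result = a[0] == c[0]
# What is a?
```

After line 1: a = [29, 19, 11]
After line 2 (b = a[:], copy): a = [29, 19, 11], b = [29, 19, 11]
After line 3 (c = list(a) is a copy, new object): c = [29, 19, 11]
After line 4 (b[0] = 29 * 5 = 145; only b mutates (copy)): a = [29, 19, 11], b = [145, 19, 11], c = [29, 19, 11]
After line 5 (a[0] = 29, c[0] = 29; result = True)

[29, 19, 11]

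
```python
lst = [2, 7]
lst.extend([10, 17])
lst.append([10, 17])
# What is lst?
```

After line 1: lst = [2, 7]
After line 2 (extend unpacks [10, 17]): lst = [2, 7, 10, 17]
After line 3 (append adds [10, 17] as single element): lst = [2, 7, 10, 17, [10, 17]]

[2, 7, 10, 17, [10, 17]]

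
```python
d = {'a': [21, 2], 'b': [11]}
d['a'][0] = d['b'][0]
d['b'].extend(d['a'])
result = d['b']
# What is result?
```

After line 1: d = {'a': [21, 2], 'b': [11]}
After line 2 (a[0] = b[0] = 11): d = {'a': [11, 2], 'b': [11]}
After line 3 (b.extend(a) appends [11, 2]): d = {'a': [11, 2], 'b': [11, 11, 2]}
After line 4: result = d['b'] = [11, 11, 2]

[11, 11, 2]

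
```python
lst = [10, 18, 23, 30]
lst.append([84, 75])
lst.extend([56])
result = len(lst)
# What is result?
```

After line 1: lst = [10, 18, 23, 30]
After line 2 (append adds [84, 75] as single element): lst = [10, 18, 23, 30, [84, 75]]
After line 3 (extend unpacks [56], adds 56): lst = [10, 18, 23, 30, [84, 75], 56]
After line 4: result = len(lst) = 6

6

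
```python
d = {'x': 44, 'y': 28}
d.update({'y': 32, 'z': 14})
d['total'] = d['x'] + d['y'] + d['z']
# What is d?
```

After line 1: d = {'x': 44, 'y': 28}
After line 2 (y overwritten, z added): d = {'x': 44, 'y': 32, 'z': 14}
After line 3 (total = 44 + 32 + 14 = 90): d = {'x': 44, 'y': 32, 'z': 14, 'total': 90}

{'x': 44, 'y': 32, 'z': 14, 'total': 90}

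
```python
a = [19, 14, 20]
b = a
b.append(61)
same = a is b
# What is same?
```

After line 1: a = [19, 14, 20]
After line 2 (b = a is an alias, same object): a = [19, 14, 20], b = [19, 14, 20]
After line 3 (b.append mutates the shared list): a = [19, 14, 20, 61], b = [19, 14, 20, 61]
After line 4 (same = a is b; same object -> True): same = True

True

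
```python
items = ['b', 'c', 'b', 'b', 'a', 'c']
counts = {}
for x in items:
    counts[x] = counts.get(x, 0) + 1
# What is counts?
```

Initial: counts = {}, items = ['b', 'c', 'b', 'b', 'a', 'c']
See 'b': counts = {'b': 1}
See 'c': counts = {'b': 1, 'c': 1}
See 'b': counts = {'b': 2, 'c': 1}
See 'b': counts = {'b': 3, 'c': 1}
See 'a': counts = {'b': 3, 'c': 1, 'a': 1}
See 'c': counts = {'b': 3, 'c': 2, 'a': 1}

{'b': 3, 'c': 2, 'a': 1}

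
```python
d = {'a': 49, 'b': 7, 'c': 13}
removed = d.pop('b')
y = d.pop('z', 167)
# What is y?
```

After line 1: d = {'a': 49, 'b': 7, 'c': 13}
After line 2 (pop 'b' returns 7): d = {'a': 49, 'c': 13}, removed = 7
After line 3 (pop 'z' missing, returns default 167): d = {'a': 49, 'c': 13}, y = 167

167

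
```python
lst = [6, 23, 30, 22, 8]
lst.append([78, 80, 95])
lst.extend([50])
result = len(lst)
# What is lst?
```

After line 1: lst = [6, 23, 30, 22, 8]
After line 2 (append adds [78, 80, 95] as single element): lst = [6, 23, 30, 22, 8, [78, 80, 95]]
After line 3 (extend unpacks [50], adds 50): lst = [6, 23, 30, 22, 8, [78, 80, 95], 50]
After line 4: result = len(lst) = 7

[6, 23, 30, 22, 8, [78, 80, 95], 50]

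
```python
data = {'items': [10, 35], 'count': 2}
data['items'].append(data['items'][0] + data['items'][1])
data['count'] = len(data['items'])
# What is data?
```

After line 1: data = {'items': [10, 35], 'count': 2}
After line 2 (append 10 + 35 = 45): data = {'items': [10, 35, 45], 'count': 2}
After line 3 (count = len(items) = 3): data = {'items': [10, 35, 45], 'count': 3}

{'items': [10, 35, 45], 'count': 3}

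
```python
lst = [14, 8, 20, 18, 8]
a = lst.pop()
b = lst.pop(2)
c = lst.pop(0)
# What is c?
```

After line 1: lst = [14, 8, 20, 18, 8]
After line 2 (pop() -> a = 8): lst = [14, 8, 20, 18]
After line 3 (pop(2) -> b = 20): lst = [14, 8, 18]
After line 4 (pop(0) -> c = 14): lst = [8, 18]

14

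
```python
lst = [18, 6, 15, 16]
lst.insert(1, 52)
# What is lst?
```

[18, 52, 6, 15, 16]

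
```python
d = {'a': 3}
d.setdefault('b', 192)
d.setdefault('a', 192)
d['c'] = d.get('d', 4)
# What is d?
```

After line 1: d = {'a': 3}
After line 2 (setdefault adds 'b'=192): d = {'a': 3, 'b': 192}
After line 3 (setdefault 'a' no-op, already exists): d = {'a': 3, 'b': 192}
After line 4 (get('d', 4) returns default since 'd' not in d): d = {'a': 3, 'b': 192, 'c': 4}

{'a': 3, 'b': 192, 'c': 4}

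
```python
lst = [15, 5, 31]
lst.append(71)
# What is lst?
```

[15, 5, 31, 71]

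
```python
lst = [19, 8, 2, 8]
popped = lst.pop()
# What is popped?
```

8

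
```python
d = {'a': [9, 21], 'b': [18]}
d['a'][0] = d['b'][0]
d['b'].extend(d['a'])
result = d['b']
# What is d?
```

After line 1: d = {'a': [9, 21], 'b': [18]}
After line 2 (a[0] = b[0] = 18): d = {'a': [18, 21], 'b': [18]}
After line 3 (b.extend(a) appends [18, 21]): d = {'a': [18, 21], 'b': [18, 18, 21]}
After line 4: result = d['b'] = [18, 18, 21]

{'a': [18, 21], 'b': [18, 18, 21]}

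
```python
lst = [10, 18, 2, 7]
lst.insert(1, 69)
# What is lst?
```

[10, 69, 18, 2, 7]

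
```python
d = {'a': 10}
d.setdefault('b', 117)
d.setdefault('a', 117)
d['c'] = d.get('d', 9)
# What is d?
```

After line 1: d = {'a': 10}
After line 2 (setdefault adds 'b'=117): d = {'a': 10, 'b': 117}
After line 3 (setdefault 'a' no-op, already exists): d = {'a': 10, 'b': 117}
After line 4 (get('d', 9) returns default since 'd' not in d): d = {'a': 10, 'b': 117, 'c': 9}

{'a': 10, 'b': 117, 'c': 9}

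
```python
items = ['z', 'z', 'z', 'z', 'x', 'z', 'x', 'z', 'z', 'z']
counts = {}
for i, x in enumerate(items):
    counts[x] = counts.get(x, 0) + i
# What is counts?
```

Initial: counts = {}, items = ['z', 'z', 'z', 'z', 'x', 'z', 'x', 'z', 'z', 'z']
i=0, x='z': counts = {'z': 0}
i=1, x='z': counts = {'z': 1}
i=2, x='z': counts = {'z': 3}
i=3, x='z': counts = {'z': 6}
i=4, x='x': counts = {'z': 6, 'x': 4}
i=5, x='z': counts = {'z': 11, 'x': 4}
i=6, x='x': counts = {'z': 11, 'x': 10}
i=7, x='z': counts = {'z': 18, 'x': 10}
i=8, x='z': counts = {'z': 26, 'x': 10}
i=9, x='z': counts = {'z': 35, 'x': 10}

{'z': 35, 'x': 10}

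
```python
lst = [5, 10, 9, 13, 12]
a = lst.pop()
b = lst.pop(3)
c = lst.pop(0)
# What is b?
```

After line 1: lst = [5, 10, 9, 13, 12]
After line 2 (pop() -> a = 12): lst = [5, 10, 9, 13]
After line 3 (pop(3) -> b = 13): lst = [5, 10, 9]
After line 4 (pop(0) -> c = 5): lst = [10, 9]

13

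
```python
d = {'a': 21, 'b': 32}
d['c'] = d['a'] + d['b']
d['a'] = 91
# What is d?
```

After line 1: d = {'a': 21, 'b': 32}
After line 2 (d['c'] = 21 + 32): d = {'a': 21, 'b': 32, 'c': 53}
After line 3: d = {'a': 91, 'b': 32, 'c': 53}

{'a': 91, 'b': 32, 'c': 53}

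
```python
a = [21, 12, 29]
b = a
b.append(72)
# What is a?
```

After line 1: a = [21, 12, 29]
After line 2 (b = a is an alias, same object): a = [21, 12, 29], b = [21, 12, 29]
After line 3 (b.append mutates the shared list): a = [21, 12, 29, 72], b = [21, 12, 29, 72]

[21, 12, 29, 72]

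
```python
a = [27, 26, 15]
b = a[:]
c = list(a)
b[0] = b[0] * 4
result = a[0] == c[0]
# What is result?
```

After line 1: a = [27, 26, 15]
After line 2 (b = a[:], copy): a = [27, 26, 15], b = [27, 26, 15]
After line 3 (c = list(a) is a copy, new object): c = [27, 26, 15]
After line 4 (b[0] = 27 * 4 = 108; only b mutates (copy)): a = [27, 26, 15], b = [108, 26, 15], c = [27, 26, 15]
After line 5 (a[0] = 27, c[0] = 27; result = True)

True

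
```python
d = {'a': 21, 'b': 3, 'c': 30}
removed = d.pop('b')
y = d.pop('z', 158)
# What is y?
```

After line 1: d = {'a': 21, 'b': 3, 'c': 30}
After line 2 (pop 'b' returns 3): d = {'a': 21, 'c': 30}, removed = 3
After line 3 (pop 'z' missing, returns default 158): d = {'a': 21, 'c': 30}, y = 158

158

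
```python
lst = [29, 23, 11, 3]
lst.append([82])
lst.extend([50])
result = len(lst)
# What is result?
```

After line 1: lst = [29, 23, 11, 3]
After line 2 (append adds [82] as single element): lst = [29, 23, 11, 3, [82]]
After line 3 (extend unpacks [50], adds 50): lst = [29, 23, 11, 3, [82], 50]
After line 4: result = len(lst) = 6

6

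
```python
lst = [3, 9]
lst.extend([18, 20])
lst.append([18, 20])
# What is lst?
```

After line 1: lst = [3, 9]
After line 2 (extend unpacks [18, 20]): lst = [3, 9, 18, 20]
After line 3 (append adds [18, 20] as single element): lst = [3, 9, 18, 20, [18, 20]]

[3, 9, 18, 20, [18, 20]]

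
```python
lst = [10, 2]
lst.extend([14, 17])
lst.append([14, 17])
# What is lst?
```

After line 1: lst = [10, 2]
After line 2 (extend unpacks [14, 17]): lst = [10, 2, 14, 17]
After line 3 (append adds [14, 17] as single element): lst = [10, 2, 14, 17, [14, 17]]

[10, 2, 14, 17, [14, 17]]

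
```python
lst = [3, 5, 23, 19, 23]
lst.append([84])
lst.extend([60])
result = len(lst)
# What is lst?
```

After line 1: lst = [3, 5, 23, 19, 23]
After line 2 (append adds [84] as single element): lst = [3, 5, 23, 19, 23, [84]]
After line 3 (extend unpacks [60], adds 60): lst = [3, 5, 23, 19, 23, [84], 60]
After line 4: result = len(lst) = 7

[3, 5, 23, 19, 23, [84], 60]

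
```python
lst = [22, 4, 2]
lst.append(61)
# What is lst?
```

[22, 4, 2, 61]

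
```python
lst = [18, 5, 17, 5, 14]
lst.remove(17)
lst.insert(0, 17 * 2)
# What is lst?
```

After line 1: lst = [18, 5, 17, 5, 14]
After line 2 (remove first 17): lst = [18, 5, 5, 14]
After line 3 (insert 34 at index 0): lst = [34, 18, 5, 5, 14]

[34, 18, 5, 5, 14]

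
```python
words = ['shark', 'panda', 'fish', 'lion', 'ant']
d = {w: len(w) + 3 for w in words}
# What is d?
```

{'shark': 8, 'panda': 8, 'fish': 7, 'lion': 7, 'ant': 6}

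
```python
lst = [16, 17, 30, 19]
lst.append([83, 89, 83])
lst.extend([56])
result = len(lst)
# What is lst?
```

After line 1: lst = [16, 17, 30, 19]
After line 2 (append adds [83, 89, 83] as single element): lst = [16, 17, 30, 19, [83, 89, 83]]
After line 3 (extend unpacks [56], adds 56): lst = [16, 17, 30, 19, [83, 89, 83], 56]
After line 4: result = len(lst) = 6

[16, 17, 30, 19, [83, 89, 83], 56]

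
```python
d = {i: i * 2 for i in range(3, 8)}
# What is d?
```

{3: 6, 4: 8, 5: 10, 6: 12, 7: 14}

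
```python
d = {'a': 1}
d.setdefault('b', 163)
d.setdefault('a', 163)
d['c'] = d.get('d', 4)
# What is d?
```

After line 1: d = {'a': 1}
After line 2 (setdefault adds 'b'=163): d = {'a': 1, 'b': 163}
After line 3 (setdefault 'a' no-op, already exists): d = {'a': 1, 'b': 163}
After line 4 (get('d', 4) returns default since 'd' not in d): d = {'a': 1, 'b': 163, 'c': 4}

{'a': 1, 'b': 163, 'c': 4}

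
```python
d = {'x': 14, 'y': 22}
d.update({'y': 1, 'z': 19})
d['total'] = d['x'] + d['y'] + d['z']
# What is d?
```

After line 1: d = {'x': 14, 'y': 22}
After line 2 (y overwritten, z added): d = {'x': 14, 'y': 1, 'z': 19}
After line 3 (total = 14 + 1 + 19 = 34): d = {'x': 14, 'y': 1, 'z': 19, 'total': 34}

{'x': 14, 'y': 1, 'z': 19, 'total': 34}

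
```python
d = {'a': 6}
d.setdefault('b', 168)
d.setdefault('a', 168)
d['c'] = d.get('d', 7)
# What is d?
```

After line 1: d = {'a': 6}
After line 2 (setdefault adds 'b'=168): d = {'a': 6, 'b': 168}
After line 3 (setdefault 'a' no-op, already exists): d = {'a': 6, 'b': 168}
After line 4 (get('d', 7) returns default since 'd' not in d): d = {'a': 6, 'b': 168, 'c': 7}

{'a': 6, 'b': 168, 'c': 7}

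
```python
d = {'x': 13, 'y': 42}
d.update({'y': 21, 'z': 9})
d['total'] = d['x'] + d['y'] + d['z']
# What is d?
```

After line 1: d = {'x': 13, 'y': 42}
After line 2 (y overwritten, z added): d = {'x': 13, 'y': 21, 'z': 9}
After line 3 (total = 13 + 21 + 9 = 43): d = {'x': 13, 'y': 21, 'z': 9, 'total': 43}

{'x': 13, 'y': 21, 'z': 9, 'total': 43}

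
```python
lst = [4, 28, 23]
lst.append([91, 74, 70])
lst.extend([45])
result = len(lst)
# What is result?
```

After line 1: lst = [4, 28, 23]
After line 2 (append adds [91, 74, 70] as single element): lst = [4, 28, 23, [91, 74, 70]]
After line 3 (extend unpacks [45], adds 45): lst = [4, 28, 23, [91, 74, 70], 45]
After line 4: result = len(lst) = 5

5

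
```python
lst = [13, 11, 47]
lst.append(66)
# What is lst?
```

[13, 11, 47, 66]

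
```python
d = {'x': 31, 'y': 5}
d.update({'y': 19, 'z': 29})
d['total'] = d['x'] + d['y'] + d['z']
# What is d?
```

After line 1: d = {'x': 31, 'y': 5}
After line 2 (y overwritten, z added): d = {'x': 31, 'y': 19, 'z': 29}
After line 3 (total = 31 + 19 + 29 = 79): d = {'x': 31, 'y': 19, 'z': 29, 'total': 79}

{'x': 31, 'y': 19, 'z': 29, 'total': 79}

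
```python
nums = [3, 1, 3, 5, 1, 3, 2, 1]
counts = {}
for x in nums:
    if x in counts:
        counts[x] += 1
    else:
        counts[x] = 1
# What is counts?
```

Initial: counts = {}, nums = [3, 1, 3, 5, 1, 3, 2, 1]
See 3: counts = {3: 1}
See 1: counts = {3: 1, 1: 1}
See 3: counts = {3: 2, 1: 1}
See 5: counts = {3: 2, 1: 1, 5: 1}
See 1: counts = {3: 2, 1: 2, 5: 1}
See 3: counts = {3: 3, 1: 2, 5: 1}
See 2: counts = {3: 3, 1: 2, 5: 1, 2: 1}
See 1: counts = {3: 3, 1: 3, 5: 1, 2: 1}

{3: 3, 1: 3, 5: 1, 2: 1}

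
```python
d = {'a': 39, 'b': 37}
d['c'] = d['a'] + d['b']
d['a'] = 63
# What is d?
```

After line 1: d = {'a': 39, 'b': 37}
After line 2 (d['c'] = 39 + 37): d = {'a': 39, 'b': 37, 'c': 76}
After line 3: d = {'a': 63, 'b': 37, 'c': 76}

{'a': 63, 'b': 37, 'c': 76}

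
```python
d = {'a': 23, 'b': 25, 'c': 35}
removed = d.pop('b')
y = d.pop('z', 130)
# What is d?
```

After line 1: d = {'a': 23, 'b': 25, 'c': 35}
After line 2 (pop 'b' returns 25): d = {'a': 23, 'c': 35}, removed = 25
After line 3 (pop 'z' missing, returns default 130): d = {'a': 23, 'c': 35}, y = 130

{'a': 23, 'c': 35}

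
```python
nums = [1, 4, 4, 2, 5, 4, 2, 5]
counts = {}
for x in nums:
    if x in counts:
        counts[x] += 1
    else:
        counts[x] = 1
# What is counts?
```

Initial: counts = {}, nums = [1, 4, 4, 2, 5, 4, 2, 5]
See 1: counts = {1: 1}
See 4: counts = {1: 1, 4: 1}
See 4: counts = {1: 1, 4: 2}
See 2: counts = {1: 1, 4: 2, 2: 1}
See 5: counts = {1: 1, 4: 2, 2: 1, 5: 1}
See 4: counts = {1: 1, 4: 3, 2: 1, 5: 1}
See 2: counts = {1: 1, 4: 3, 2: 2, 5: 1}
See 5: counts = {1: 1, 4: 3, 2: 2, 5: 2}

{1: 1, 4: 3, 2: 2, 5: 2}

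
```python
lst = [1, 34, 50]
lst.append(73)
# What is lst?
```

[1, 34, 50, 73]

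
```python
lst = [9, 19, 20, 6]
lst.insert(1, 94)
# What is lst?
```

[9, 94, 19, 20, 6]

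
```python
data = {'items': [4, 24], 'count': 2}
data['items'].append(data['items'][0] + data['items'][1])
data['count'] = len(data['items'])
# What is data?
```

After line 1: data = {'items': [4, 24], 'count': 2}
After line 2 (append 4 + 24 = 28): data = {'items': [4, 24, 28], 'count': 2}
After line 3 (count = len(items) = 3): data = {'items': [4, 24, 28], 'count': 3}

{'items': [4, 24, 28], 'count': 3}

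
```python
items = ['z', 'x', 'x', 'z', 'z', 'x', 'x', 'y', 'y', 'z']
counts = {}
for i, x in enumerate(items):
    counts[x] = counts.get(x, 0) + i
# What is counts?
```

Initial: counts = {}, items = ['z', 'x', 'x', 'z', 'z', 'x', 'x', 'y', 'y', 'z']
i=0, x='z': counts = {'z': 0}
i=1, x='x': counts = {'z': 0, 'x': 1}
i=2, x='x': counts = {'z': 0, 'x': 3}
i=3, x='z': counts = {'z': 3, 'x': 3}
i=4, x='z': counts = {'z': 7, 'x': 3}
i=5, x='x': counts = {'z': 7, 'x': 8}
i=6, x='x': counts = {'z': 7, 'x': 14}
i=7, x='y': counts = {'z': 7, 'x': 14, 'y': 7}
i=8, x='y': counts = {'z': 7, 'x': 14, 'y': 15}
i=9, x='z': counts = {'z': 16, 'x': 14, 'y': 15}

{'z': 16, 'x': 14, 'y': 15}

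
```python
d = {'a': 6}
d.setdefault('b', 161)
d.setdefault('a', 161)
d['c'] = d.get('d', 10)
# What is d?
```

After line 1: d = {'a': 6}
After line 2 (setdefault adds 'b'=161): d = {'a': 6, 'b': 161}
After line 3 (setdefault 'a' no-op, already exists): d = {'a': 6, 'b': 161}
After line 4 (get('d', 10) returns default since 'd' not in d): d = {'a': 6, 'b': 161, 'c': 10}

{'a': 6, 'b': 161, 'c': 10}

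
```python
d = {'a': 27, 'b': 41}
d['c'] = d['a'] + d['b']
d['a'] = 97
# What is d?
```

After line 1: d = {'a': 27, 'b': 41}
After line 2 (d['c'] = 27 + 41): d = {'a': 27, 'b': 41, 'c': 68}
After line 3: d = {'a': 97, 'b': 41, 'c': 68}

{'a': 97, 'b': 41, 'c': 68}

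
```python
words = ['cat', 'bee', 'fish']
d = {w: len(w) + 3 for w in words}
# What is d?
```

{'cat': 6, 'bee': 6, 'fish': 7}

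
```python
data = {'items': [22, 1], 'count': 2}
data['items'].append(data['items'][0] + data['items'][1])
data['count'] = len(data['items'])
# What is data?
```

After line 1: data = {'items': [22, 1], 'count': 2}
After line 2 (append 22 + 1 = 23): data = {'items': [22, 1, 23], 'count': 2}
After line 3 (count = len(items) = 3): data = {'items': [22, 1, 23], 'count': 3}

{'items': [22, 1, 23], 'count': 3}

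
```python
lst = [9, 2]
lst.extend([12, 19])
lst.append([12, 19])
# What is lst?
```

After line 1: lst = [9, 2]
After line 2 (extend unpacks [12, 19]): lst = [9, 2, 12, 19]
After line 3 (append adds [12, 19] as single element): lst = [9, 2, 12, 19, [12, 19]]

[9, 2, 12, 19, [12, 19]]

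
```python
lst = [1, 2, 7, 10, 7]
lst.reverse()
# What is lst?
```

[7, 10, 7, 2, 1]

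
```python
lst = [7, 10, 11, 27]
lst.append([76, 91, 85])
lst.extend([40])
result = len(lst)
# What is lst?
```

After line 1: lst = [7, 10, 11, 27]
After line 2 (append adds [76, 91, 85] as single element): lst = [7, 10, 11, 27, [76, 91, 85]]
After line 3 (extend unpacks [40], adds 40): lst = [7, 10, 11, 27, [76, 91, 85], 40]
After line 4: result = len(lst) = 6

[7, 10, 11, 27, [76, 91, 85], 40]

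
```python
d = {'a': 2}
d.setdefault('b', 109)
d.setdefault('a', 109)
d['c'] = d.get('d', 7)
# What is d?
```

After line 1: d = {'a': 2}
After line 2 (setdefault adds 'b'=109): d = {'a': 2, 'b': 109}
After line 3 (setdefault 'a' no-op, already exists): d = {'a': 2, 'b': 109}
After line 4 (get('d', 7) returns default since 'd' not in d): d = {'a': 2, 'b': 109, 'c': 7}

{'a': 2, 'b': 109, 'c': 7}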